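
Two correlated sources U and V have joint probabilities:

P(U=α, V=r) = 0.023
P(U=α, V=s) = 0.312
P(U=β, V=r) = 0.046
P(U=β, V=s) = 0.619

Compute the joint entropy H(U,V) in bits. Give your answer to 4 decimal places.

H(U,V) = −Σ p(x,y)·log₂ p(x,y) over all 4 cells.
  cell (α,r): −0.023·log₂0.023 = 0.12517
  cell (α,s): −0.312·log₂0.312 = 0.52428
  cell (β,r): −0.046·log₂0.046 = 0.20434
  cell (β,s): −0.619·log₂0.619 = 0.42834
Sum = 1.2821 bits.

1.2821 bits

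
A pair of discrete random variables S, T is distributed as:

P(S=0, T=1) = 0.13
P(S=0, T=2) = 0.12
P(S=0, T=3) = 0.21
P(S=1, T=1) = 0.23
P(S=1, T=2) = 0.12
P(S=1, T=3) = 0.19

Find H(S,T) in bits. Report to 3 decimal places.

2.532 bits

H(S,T) = −Σ p(x,y)·log₂ p(x,y) over all 6 cells.
  cell (0,1): −0.13·log₂0.13 = 0.3826
  cell (0,2): −0.12·log₂0.12 = 0.3671
  cell (0,3): −0.21·log₂0.21 = 0.4728
  cell (1,1): −0.23·log₂0.23 = 0.4877
  cell (1,2): −0.12·log₂0.12 = 0.3671
  cell (1,3): −0.19·log₂0.19 = 0.4552
Sum = 2.532 bits.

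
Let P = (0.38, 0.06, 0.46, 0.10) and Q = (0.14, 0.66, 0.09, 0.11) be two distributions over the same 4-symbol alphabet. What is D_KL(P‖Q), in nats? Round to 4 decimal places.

D(P‖Q) = Σ p·ln(p/q).
  0.38·ln(0.38/0.14) = 0.37944
  0.06·ln(0.06/0.66) = -0.14387
  0.46·ln(0.46/0.09) = 0.75045
  0.10·ln(0.10/0.11) = -0.00953
D(P‖Q) = 0.9765 nats.

0.9765 nats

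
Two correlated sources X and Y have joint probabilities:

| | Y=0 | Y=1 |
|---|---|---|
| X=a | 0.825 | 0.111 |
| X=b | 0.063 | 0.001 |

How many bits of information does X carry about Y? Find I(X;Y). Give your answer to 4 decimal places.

Marginals: p(X) = (0.9360, 0.0640), p(Y) = (0.8880, 0.1120).
I(X;Y) = Σ p(x,y)·log₂[p(x,y)/(p(x)p(y))].
  (a,0): 0.825·log₂(0.9926) = -0.00887
  (a,1): 0.111·log₂(1.0588) = 0.00916
  (b,0): 0.063·log₂(1.1085) = 0.00936
  (b,1): 0.001·log₂(0.1395) = -0.00284
Sum = 0.0068 bits.

0.0068 bits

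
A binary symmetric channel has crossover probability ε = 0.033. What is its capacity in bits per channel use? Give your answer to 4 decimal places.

0.7908 bits

Binary symmetric channel: C = 1 − h₂(ε) where h₂ is the binary entropy function.
h₂(0.033) = −0.033·log₂0.033 − 0.967·log₂0.967 = 0.2092.
C = 1 − 0.2092 = 0.7908 bits per channel use.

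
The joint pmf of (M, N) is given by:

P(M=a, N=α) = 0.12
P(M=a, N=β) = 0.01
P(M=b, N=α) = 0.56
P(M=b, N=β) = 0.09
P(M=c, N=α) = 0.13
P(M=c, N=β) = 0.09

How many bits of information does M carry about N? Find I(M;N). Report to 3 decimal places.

0.059 bits

Marginals: p(M) = (0.1300, 0.6500, 0.2200), p(N) = (0.8100, 0.1900).
I(M;N) = Σ p(x,y)·log₂[p(x,y)/(p(x)p(y))].
  (a,α): 0.12·log₂(1.1396) = 0.0226
  (a,β): 0.01·log₂(0.4049) = -0.0130
  (b,α): 0.56·log₂(1.0636) = 0.0498
  (b,β): 0.09·log₂(0.7287) = -0.0411
  (c,α): 0.13·log₂(0.7295) = -0.0591
  (c,β): 0.09·log₂(2.1531) = 0.0996
Sum = 0.059 bits.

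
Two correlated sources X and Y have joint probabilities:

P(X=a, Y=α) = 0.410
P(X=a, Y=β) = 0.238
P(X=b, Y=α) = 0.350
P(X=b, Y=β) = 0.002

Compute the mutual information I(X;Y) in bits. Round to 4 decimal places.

Marginals: p(X) = (0.6480, 0.3520), p(Y) = (0.7600, 0.2400).
I(X;Y) = Σ p(x,y)·log₂[p(x,y)/(p(x)p(y))].
  (a,α): 0.410·log₂(0.8325) = -0.10842
  (a,β): 0.238·log₂(1.5303) = 0.14610
  (b,α): 0.350·log₂(1.3083) = 0.13570
  (b,β): 0.002·log₂(0.0237) = -0.01080
Sum = 0.1626 bits.

0.1626 bits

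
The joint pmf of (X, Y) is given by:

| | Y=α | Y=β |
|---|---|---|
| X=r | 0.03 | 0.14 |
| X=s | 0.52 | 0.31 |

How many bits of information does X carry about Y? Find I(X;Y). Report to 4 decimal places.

Marginals: p(X) = (0.1700, 0.8300), p(Y) = (0.5500, 0.4500).
I(X;Y) = Σ p(x,y)·log₂[p(x,y)/(p(x)p(y))].
  (r,α): 0.03·log₂(0.3209) = -0.04920
  (r,β): 0.14·log₂(1.8301) = 0.12207
  (s,α): 0.52·log₂(1.1391) = 0.09771
  (s,β): 0.31·log₂(0.8300) = -0.08334
Sum = 0.0872 bits.

0.0872 bits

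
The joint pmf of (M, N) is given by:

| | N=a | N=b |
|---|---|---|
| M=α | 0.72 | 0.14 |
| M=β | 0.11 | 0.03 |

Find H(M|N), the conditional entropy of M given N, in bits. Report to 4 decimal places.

0.5827 bits

Chain rule: H(M|N) = H(M,N) − H(N).
Marginals: p(M) = (0.8600, 0.1400), p(N) = (0.8300, 0.1700).
H(M,N) = 1.2404 bits; H(N) = 0.6577 bits.
H(M|N) = 1.2404 − 0.6577 = 0.5827 bits.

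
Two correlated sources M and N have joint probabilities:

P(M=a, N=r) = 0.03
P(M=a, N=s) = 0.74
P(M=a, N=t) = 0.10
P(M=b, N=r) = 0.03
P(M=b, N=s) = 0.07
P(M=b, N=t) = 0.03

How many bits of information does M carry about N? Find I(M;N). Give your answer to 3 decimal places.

0.052 bits

Marginals: p(M) = (0.8700, 0.1300), p(N) = (0.0600, 0.8100, 0.1300).
I(M;N) = Σ p(x,y)·log₂[p(x,y)/(p(x)p(y))].
  (a,r): 0.03·log₂(0.5747) = -0.0240
  (a,s): 0.74·log₂(1.0501) = 0.0522
  (a,t): 0.10·log₂(0.8842) = -0.0178
  (b,r): 0.03·log₂(3.8462) = 0.0583
  (b,s): 0.07·log₂(0.6648) = -0.0412
  (b,t): 0.03·log₂(1.7751) = 0.0248
Sum = 0.052 bits.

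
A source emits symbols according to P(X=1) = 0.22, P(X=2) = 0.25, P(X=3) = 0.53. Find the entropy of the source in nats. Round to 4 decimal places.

1.0162 nats

H(X) = −Σ p·ln p.
  −(0.22)·ln(0.22) = 0.33311
  −(0.25)·ln(0.25) = 0.34657
  −(0.53)·ln(0.53) = 0.33649
Sum: 0.33311 + 0.34657 + 0.33649 = 1.0162 nats.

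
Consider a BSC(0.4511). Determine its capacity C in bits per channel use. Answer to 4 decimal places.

0.0069 bits

Binary symmetric channel: C = 1 − h₂(ε) where h₂ is the binary entropy function.
h₂(0.4511) = −0.4511·log₂0.4511 − 0.5489·log₂0.5489 = 0.9931.
C = 1 − 0.9931 = 0.0069 bits per channel use.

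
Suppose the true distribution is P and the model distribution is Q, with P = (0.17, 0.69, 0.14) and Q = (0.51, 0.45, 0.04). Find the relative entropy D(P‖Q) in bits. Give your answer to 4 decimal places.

0.4091 bits

D(P‖Q) = Σ p·log₂(p/q).
  0.17·log₂(0.17/0.51) = -0.26944
  0.69·log₂(0.69/0.45) = 0.42550
  0.14·log₂(0.14/0.04) = 0.25303
D(P‖Q) = 0.4091 bits.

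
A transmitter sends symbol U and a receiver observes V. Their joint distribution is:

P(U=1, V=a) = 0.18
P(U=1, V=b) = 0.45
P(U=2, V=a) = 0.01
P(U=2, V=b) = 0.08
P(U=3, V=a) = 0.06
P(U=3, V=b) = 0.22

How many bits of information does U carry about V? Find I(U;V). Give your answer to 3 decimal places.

0.012 bits

Marginals: p(U) = (0.6300, 0.0900, 0.2800), p(V) = (0.2500, 0.7500).
I(U;V) = Σ p(x,y)·log₂[p(x,y)/(p(x)p(y))].
  (1,a): 0.18·log₂(1.1429) = 0.0347
  (1,b): 0.45·log₂(0.9524) = -0.0317
  (2,a): 0.01·log₂(0.4444) = -0.0117
  (2,b): 0.08·log₂(1.1852) = 0.0196
  (3,a): 0.06·log₂(0.8571) = -0.0133
  (3,b): 0.22·log₂(1.0476) = 0.0148
Sum = 0.012 bits.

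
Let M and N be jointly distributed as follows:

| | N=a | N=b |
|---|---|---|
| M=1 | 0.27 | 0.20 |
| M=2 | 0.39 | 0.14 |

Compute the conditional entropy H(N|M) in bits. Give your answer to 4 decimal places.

Marginals: p(M) = (0.4700, 0.5300), p(N) = (0.6600, 0.3400).
H(N|M) = Σ p(M) · H(N|M=·).
  M=1: p=0.4700, H(N|M=1) = 0.9839
  M=2: p=0.5300, H(N|M=2) = 0.8329
Weighted sum = 0.9039 bits.

0.9039 bits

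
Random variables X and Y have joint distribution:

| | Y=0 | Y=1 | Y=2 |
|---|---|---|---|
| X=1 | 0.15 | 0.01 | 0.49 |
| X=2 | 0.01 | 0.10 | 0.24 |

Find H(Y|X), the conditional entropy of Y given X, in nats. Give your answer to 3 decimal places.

Marginals: p(X) = (0.6500, 0.3500), p(Y) = (0.1600, 0.1100, 0.7300).
H(Y|X) = Σ p(X) · H(Y|X=·).
  X=1: p=0.6500, H(Y|X=1) = 0.6156
  X=2: p=0.3500, H(Y|X=2) = 0.7182
Weighted sum = 0.652 nats.

0.652 nats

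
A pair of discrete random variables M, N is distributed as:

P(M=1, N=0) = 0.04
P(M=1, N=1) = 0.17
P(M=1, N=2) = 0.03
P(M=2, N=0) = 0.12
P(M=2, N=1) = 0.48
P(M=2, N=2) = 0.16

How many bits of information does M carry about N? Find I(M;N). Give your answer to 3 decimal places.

Marginals: p(M) = (0.2400, 0.7600), p(N) = (0.1600, 0.6500, 0.1900).
I(M;N) = Σ p(x,y)·log₂[p(x,y)/(p(x)p(y))].
  (1,0): 0.04·log₂(1.0417) = 0.0024
  (1,1): 0.17·log₂(1.0897) = 0.0211
  (1,2): 0.03·log₂(0.6579) = -0.0181
  (2,0): 0.12·log₂(0.9868) = -0.0023
  (2,1): 0.48·log₂(0.9717) = -0.0199
  (2,2): 0.16·log₂(1.1080) = 0.0237
Sum = 0.007 bits.

0.007 bits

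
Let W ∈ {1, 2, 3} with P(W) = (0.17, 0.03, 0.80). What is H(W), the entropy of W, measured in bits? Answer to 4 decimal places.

H(W) = −Σ p·log₂ p.
  −(0.17)·log₂(0.17) = 0.43459
  −(0.03)·log₂(0.03) = 0.15177
  −(0.80)·log₂(0.80) = 0.25754
Sum: 0.43459 + 0.15177 + 0.25754 = 0.8439 bits.

0.8439 bits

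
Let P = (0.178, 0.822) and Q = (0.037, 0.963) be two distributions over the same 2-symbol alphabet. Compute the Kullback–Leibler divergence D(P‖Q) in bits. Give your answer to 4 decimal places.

D(P‖Q) = Σ p·log₂(p/q).
  0.178·log₂(0.178/0.037) = 0.40340
  0.822·log₂(0.822/0.963) = -0.18774
D(P‖Q) = 0.2157 bits.

0.2157 bits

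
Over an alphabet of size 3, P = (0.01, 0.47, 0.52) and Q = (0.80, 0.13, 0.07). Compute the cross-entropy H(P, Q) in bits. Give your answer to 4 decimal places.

H(P,Q) = −Σ p·log₂ q.
  −0.01·log₂(0.80) = 0.00322
  −0.47·log₂(0.13) = 1.38341
  −0.52·log₂(0.07) = 1.99498
H(P,Q) = 3.3816 bits.

3.3816 bits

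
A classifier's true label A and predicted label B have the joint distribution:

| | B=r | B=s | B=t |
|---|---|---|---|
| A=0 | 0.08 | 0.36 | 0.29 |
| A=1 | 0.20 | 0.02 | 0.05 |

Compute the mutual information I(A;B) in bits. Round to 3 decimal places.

Marginals: p(A) = (0.7300, 0.2700), p(B) = (0.2800, 0.3800, 0.3400).
I(A;B) = H(A) + H(B) − H(A,B).
H(A) = 0.8415, H(B) = 1.5738, H(A,B) = 2.1334.
I(A;B) = 0.8415 + 1.5738 − 2.1334 = 0.282 bits.

0.282 bits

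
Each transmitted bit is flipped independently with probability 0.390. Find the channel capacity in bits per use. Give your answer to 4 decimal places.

0.0352 bits

Binary symmetric channel: C = 1 − h₂(ε) where h₂ is the binary entropy function.
h₂(0.390) = −0.390·log₂0.390 − 0.610·log₂0.610 = 0.9648.
C = 1 − 0.9648 = 0.0352 bits per channel use.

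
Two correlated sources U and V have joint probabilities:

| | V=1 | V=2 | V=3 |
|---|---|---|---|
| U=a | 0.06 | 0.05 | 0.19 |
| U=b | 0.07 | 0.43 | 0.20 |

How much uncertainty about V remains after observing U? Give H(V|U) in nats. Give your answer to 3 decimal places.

Chain rule: H(V|U) = H(U,V) − H(U).
Marginals: p(U) = (0.3000, 0.7000), p(V) = (0.1300, 0.4800, 0.3900).
H(U,V) = 1.5051 nats; H(U) = 0.6109 nats.
H(V|U) = 1.5051 − 0.6109 = 0.894 nats.

0.894 nats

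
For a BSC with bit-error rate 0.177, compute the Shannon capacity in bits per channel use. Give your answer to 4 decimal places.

Binary symmetric channel: C = 1 − h₂(ε) where h₂ is the binary entropy function.
h₂(0.177) = −0.177·log₂0.177 − 0.823·log₂0.823 = 0.6735.
C = 1 − 0.6735 = 0.3265 bits per channel use.

0.3265 bits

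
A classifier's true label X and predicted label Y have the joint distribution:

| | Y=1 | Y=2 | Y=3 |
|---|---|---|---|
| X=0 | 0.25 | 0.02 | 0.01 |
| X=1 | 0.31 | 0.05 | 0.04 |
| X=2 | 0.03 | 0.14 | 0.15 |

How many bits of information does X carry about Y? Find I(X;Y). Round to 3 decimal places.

Marginals: p(X) = (0.2800, 0.4000, 0.3200), p(Y) = (0.5900, 0.2100, 0.2000).
I(X;Y) = Σ p(x,y)·log₂[p(x,y)/(p(x)p(y))].
  (0,1): 0.25·log₂(1.5133) = 0.1494
  (0,2): 0.02·log₂(0.3401) = -0.0311
  (0,3): 0.01·log₂(0.1786) = -0.0249
  (1,1): 0.31·log₂(1.3136) = 0.1220
  (1,2): 0.05·log₂(0.5952) = -0.0374
  (1,3): 0.04·log₂(0.5000) = -0.0400
  (2,1): 0.03·log₂(0.1589) = -0.0796
  (2,2): 0.14·log₂(2.0833) = 0.1482
  (2,3): 0.15·log₂(2.3438) = 0.1843
Sum = 0.391 bits.

0.391 bits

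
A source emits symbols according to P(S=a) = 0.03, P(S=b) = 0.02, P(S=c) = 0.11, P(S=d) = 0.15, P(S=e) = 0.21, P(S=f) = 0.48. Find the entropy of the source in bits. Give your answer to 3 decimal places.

2.007 bits

H(S) = −Σ p·log₂ p.
  −(0.03)·log₂(0.03) = 0.1518
  −(0.02)·log₂(0.02) = 0.1129
  −(0.11)·log₂(0.11) = 0.3503
  −(0.15)·log₂(0.15) = 0.4105
  −(0.21)·log₂(0.21) = 0.4728
  −(0.48)·log₂(0.48) = 0.5083
Sum: 0.1518 + 0.1129 + 0.3503 + 0.4105 + 0.4728 + 0.5083 = 2.007 bits.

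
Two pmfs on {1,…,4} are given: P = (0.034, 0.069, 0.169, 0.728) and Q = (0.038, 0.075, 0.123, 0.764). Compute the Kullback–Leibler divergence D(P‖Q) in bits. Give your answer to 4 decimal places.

0.0130 bits

D(P‖Q) = Σ p·log₂(p/q).
  0.034·log₂(0.034/0.038) = -0.00546
  0.069·log₂(0.069/0.075) = -0.00830
  0.169·log₂(0.169/0.123) = 0.07746
  0.728·log₂(0.728/0.764) = -0.05069
D(P‖Q) = 0.0130 bits.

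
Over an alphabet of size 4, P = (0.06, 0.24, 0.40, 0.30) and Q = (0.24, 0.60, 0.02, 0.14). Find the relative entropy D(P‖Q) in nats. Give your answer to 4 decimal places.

D(P‖Q) = Σ p·ln(p/q).
  0.06·ln(0.06/0.24) = -0.08318
  0.24·ln(0.24/0.60) = -0.21991
  0.40·ln(0.40/0.02) = 1.19829
  0.30·ln(0.30/0.14) = 0.22864
D(P‖Q) = 1.1238 nats.

1.1238 nats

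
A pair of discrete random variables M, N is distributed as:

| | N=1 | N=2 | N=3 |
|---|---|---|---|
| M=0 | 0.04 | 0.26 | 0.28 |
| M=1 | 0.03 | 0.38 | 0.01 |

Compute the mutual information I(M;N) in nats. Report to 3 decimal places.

0.157 nats

Marginals: p(M) = (0.5800, 0.4200), p(N) = (0.0700, 0.6400, 0.2900).
I(M;N) = H(M) + H(N) − H(M,N).
H(M) = 0.6803, H(N) = 0.8308, H(M,N) = 1.3544.
I(M;N) = 0.6803 + 0.8308 − 1.3544 = 0.157 nats.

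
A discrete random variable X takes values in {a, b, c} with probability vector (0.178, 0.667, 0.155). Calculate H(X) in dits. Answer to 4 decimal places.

H(X) = −Σ p·log₁₀ p.
  −(0.178)·log₁₀(0.178) = 0.13343
  −(0.667)·log₁₀(0.667) = 0.11731
  −(0.155)·log₁₀(0.155) = 0.12550
Sum: 0.13343 + 0.11731 + 0.12550 = 0.3762 dits.

0.3762 dits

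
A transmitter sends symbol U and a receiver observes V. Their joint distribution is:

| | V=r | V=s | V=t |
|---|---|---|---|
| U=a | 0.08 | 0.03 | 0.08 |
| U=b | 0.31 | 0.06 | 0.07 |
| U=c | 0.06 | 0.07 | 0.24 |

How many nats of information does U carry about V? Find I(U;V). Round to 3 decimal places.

Marginals: p(U) = (0.1900, 0.4400, 0.3700), p(V) = (0.4500, 0.1600, 0.3900).
I(U;V) = H(U) + H(V) − H(U,V).
H(U) = 1.0446, H(V) = 1.0198, H(U,V) = 1.9248.
I(U;V) = 1.0446 + 1.0198 − 1.9248 = 0.140 nats.

0.140 nats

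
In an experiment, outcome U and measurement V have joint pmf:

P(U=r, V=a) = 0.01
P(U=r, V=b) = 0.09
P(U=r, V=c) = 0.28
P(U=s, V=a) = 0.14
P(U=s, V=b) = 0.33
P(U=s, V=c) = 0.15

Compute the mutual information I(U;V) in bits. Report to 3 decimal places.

Marginals: p(U) = (0.3800, 0.6200), p(V) = (0.1500, 0.4200, 0.4300).
I(U;V) = Σ p(x,y)·log₂[p(x,y)/(p(x)p(y))].
  (r,a): 0.01·log₂(0.1754) = -0.0251
  (r,b): 0.09·log₂(0.5639) = -0.0744
  (r,c): 0.28·log₂(1.7136) = 0.2176
  (s,a): 0.14·log₂(1.5054) = 0.0826
  (s,b): 0.33·log₂(1.2673) = 0.1128
  (s,c): 0.15·log₂(0.5626) = -0.1245
Sum = 0.189 bits.

0.189 bits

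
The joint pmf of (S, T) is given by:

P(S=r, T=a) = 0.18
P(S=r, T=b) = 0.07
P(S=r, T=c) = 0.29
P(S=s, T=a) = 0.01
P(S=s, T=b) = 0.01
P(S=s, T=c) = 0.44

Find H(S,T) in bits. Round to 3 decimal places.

1.886 bits

H(S,T) = −Σ p(x,y)·log₂ p(x,y) over all 6 cells.
  cell (r,a): −0.18·log₂0.18 = 0.4453
  cell (r,b): −0.07·log₂0.07 = 0.2686
  cell (r,c): −0.29·log₂0.29 = 0.5179
  cell (s,a): −0.01·log₂0.01 = 0.0664
  cell (s,b): −0.01·log₂0.01 = 0.0664
  cell (s,c): −0.44·log₂0.44 = 0.5211
Sum = 1.886 bits.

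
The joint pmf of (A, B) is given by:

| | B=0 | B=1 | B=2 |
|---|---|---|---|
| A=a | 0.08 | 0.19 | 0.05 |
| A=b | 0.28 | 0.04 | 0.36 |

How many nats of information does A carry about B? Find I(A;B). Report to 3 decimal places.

0.178 nats

Marginals: p(A) = (0.3200, 0.6800), p(B) = (0.3600, 0.2300, 0.4100).
I(A;B) = Σ p(x,y)·ln[p(x,y)/(p(x)p(y))].
  (a,0): 0.08·ln(0.6944) = -0.0292
  (a,1): 0.19·ln(2.5815) = 0.1802
  (a,2): 0.05·ln(0.3811) = -0.0482
  (b,0): 0.28·ln(1.1438) = 0.0376
  (b,1): 0.04·ln(0.2558) = -0.0545
  (b,2): 0.36·ln(1.2912) = 0.0920
Sum = 0.178 nats.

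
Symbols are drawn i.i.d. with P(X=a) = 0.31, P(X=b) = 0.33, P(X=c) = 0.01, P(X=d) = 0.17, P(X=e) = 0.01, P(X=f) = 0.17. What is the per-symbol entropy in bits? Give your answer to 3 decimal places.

2.054 bits

H(X) = −Σ p·log₂ p.
  −(0.31)·log₂(0.31) = 0.5238
  −(0.33)·log₂(0.33) = 0.5278
  −(0.01)·log₂(0.01) = 0.0664
  −(0.17)·log₂(0.17) = 0.4346
  −(0.01)·log₂(0.01) = 0.0664
  −(0.17)·log₂(0.17) = 0.4346
Sum: 0.5238 + 0.5278 + 0.0664 + 0.4346 + 0.0664 + 0.4346 = 2.054 bits.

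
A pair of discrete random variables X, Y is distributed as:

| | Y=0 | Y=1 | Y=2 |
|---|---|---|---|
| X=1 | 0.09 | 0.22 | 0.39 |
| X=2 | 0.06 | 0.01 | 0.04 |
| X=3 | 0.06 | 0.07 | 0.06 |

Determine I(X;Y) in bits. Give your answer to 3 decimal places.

0.090 bits

Marginals: p(X) = (0.7000, 0.1100, 0.1900), p(Y) = (0.2100, 0.3000, 0.4900).
I(X;Y) = H(X) + H(Y) − H(X,Y).
H(X) = 1.1657, H(Y) = 1.4982, H(X,Y) = 2.5744.
I(X;Y) = 1.1657 + 1.4982 − 2.5744 = 0.090 bits.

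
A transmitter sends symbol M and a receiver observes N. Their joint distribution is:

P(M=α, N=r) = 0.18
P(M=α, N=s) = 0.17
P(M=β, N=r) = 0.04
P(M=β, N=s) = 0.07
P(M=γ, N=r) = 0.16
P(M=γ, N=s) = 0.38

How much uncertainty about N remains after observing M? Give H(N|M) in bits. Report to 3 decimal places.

0.927 bits

Chain rule: H(N|M) = H(M,N) − H(M).
Marginals: p(M) = (0.3500, 0.1100, 0.5400), p(N) = (0.3800, 0.6200).
H(M,N) = 2.2877 bits; H(M) = 1.3604 bits.
H(N|M) = 2.2877 − 1.3604 = 0.927 bits.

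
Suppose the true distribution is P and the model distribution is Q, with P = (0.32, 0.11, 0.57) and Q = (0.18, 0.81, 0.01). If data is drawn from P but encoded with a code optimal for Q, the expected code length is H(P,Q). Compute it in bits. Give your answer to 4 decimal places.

4.6121 bits

H(P,Q) = −Σ p·log₂ q.
  −0.32·log₂(0.18) = 0.79166
  −0.11·log₂(0.81) = 0.03344
  −0.57·log₂(0.01) = 3.78700
H(P,Q) = 4.6121 bits.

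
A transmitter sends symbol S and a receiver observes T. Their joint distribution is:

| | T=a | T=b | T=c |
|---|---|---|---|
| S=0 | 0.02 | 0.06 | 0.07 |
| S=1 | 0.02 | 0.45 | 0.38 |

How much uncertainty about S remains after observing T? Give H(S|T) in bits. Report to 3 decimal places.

Marginals: p(S) = (0.1500, 0.8500), p(T) = (0.0400, 0.5100, 0.4500).
H(S|T) = Σ p(T) · H(S|T=·).
  T=a: p=0.0400, H(S|T=a) = 1.0000
  T=b: p=0.5100, H(S|T=b) = 0.5226
  T=c: p=0.4500, H(S|T=c) = 0.6236
Weighted sum = 0.587 bits.

0.587 bits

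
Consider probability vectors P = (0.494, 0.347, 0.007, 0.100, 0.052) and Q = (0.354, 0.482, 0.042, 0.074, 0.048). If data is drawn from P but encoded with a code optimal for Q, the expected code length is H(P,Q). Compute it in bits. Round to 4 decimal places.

H(P,Q) = −Σ p·log₂ q.
  −0.494·log₂(0.354) = 0.74010
  −0.347·log₂(0.482) = 0.36535
  −0.007·log₂(0.042) = 0.03201
  −0.100·log₂(0.074) = 0.37563
  −0.052·log₂(0.048) = 0.22780
H(P,Q) = 1.7409 bits.

1.7409 bits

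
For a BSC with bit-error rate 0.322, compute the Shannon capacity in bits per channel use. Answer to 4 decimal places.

0.0935 bits

Binary symmetric channel: C = 1 − h₂(ε) where h₂ is the binary entropy function.
h₂(0.322) = −0.322·log₂0.322 − 0.678·log₂0.678 = 0.9065.
C = 1 − 0.9065 = 0.0935 bits per channel use.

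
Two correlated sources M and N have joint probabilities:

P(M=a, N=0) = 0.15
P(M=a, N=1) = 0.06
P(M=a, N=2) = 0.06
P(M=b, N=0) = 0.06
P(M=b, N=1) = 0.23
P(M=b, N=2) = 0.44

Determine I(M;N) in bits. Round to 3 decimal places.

Marginals: p(M) = (0.2700, 0.7300), p(N) = (0.2100, 0.2900, 0.5000).
I(M;N) = H(M) + H(N) − H(M,N).
H(M) = 0.8415, H(N) = 1.4907, H(M,N) = 2.1500.
I(M;N) = 0.8415 + 1.4907 − 2.1500 = 0.182 bits.

0.182 bits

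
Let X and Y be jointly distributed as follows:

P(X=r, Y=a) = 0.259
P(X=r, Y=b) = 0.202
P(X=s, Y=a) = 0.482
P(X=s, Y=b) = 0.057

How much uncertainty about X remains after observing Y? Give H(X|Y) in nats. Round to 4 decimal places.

0.6160 nats

Chain rule: H(X|Y) = H(X,Y) − H(Y).
Marginals: p(X) = (0.4610, 0.5390), p(Y) = (0.7410, 0.2590).
H(X,Y) = 1.1880 nats; H(Y) = 0.5720 nats.
H(X|Y) = 1.1880 − 0.5720 = 0.6160 nats.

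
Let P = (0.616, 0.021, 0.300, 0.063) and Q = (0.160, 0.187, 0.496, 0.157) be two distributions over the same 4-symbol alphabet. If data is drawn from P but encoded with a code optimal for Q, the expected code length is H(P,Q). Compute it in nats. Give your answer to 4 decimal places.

H(P,Q) = −Σ p·ln q.
  −0.616·ln(0.160) = 1.12887
  −0.021·ln(0.187) = 0.03521
  −0.300·ln(0.496) = 0.21035
  −0.063·ln(0.157) = 0.11665
H(P,Q) = 1.4911 nats.

1.4911 nats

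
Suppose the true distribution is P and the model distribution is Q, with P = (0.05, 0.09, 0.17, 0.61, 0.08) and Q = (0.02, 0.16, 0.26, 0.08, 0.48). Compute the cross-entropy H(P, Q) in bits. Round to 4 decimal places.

3.1580 bits

H(P,Q) = −Σ p·log₂ q.
  −0.05·log₂(0.02) = 0.28219
  −0.09·log₂(0.16) = 0.23795
  −0.17·log₂(0.26) = 0.33038
  −0.61·log₂(0.08) = 2.22275
  −0.08·log₂(0.48) = 0.08471
H(P,Q) = 3.1580 bits.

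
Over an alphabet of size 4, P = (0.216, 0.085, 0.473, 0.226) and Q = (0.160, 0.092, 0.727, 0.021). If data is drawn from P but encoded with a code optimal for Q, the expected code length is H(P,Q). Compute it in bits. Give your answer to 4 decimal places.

2.3408 bits

H(P,Q) = −Σ p·log₂ q.
  −0.216·log₂(0.160) = 0.57107
  −0.085·log₂(0.092) = 0.29259
  −0.473·log₂(0.727) = 0.21757
  −0.226·log₂(0.021) = 1.25960
H(P,Q) = 2.3408 bits.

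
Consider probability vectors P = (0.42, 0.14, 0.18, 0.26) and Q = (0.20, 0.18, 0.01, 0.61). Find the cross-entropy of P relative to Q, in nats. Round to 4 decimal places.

1.8735 nats

H(P,Q) = −Σ p·ln q.
  −0.42·ln(0.20) = 0.67596
  −0.14·ln(0.18) = 0.24007
  −0.18·ln(0.01) = 0.82893
  −0.26·ln(0.61) = 0.12852
H(P,Q) = 1.8735 nats.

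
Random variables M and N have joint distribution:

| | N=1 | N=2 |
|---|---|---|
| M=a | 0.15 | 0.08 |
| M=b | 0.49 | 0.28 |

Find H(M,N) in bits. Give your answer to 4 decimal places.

1.7206 bits

H(M,N) = −Σ p(x,y)·log₂ p(x,y) over all 4 cells.
  cell (a,1): −0.15·log₂0.15 = 0.41054
  cell (a,2): −0.08·log₂0.08 = 0.29151
  cell (b,1): −0.49·log₂0.49 = 0.50428
  cell (b,2): −0.28·log₂0.28 = 0.51422
Sum = 1.7206 bits.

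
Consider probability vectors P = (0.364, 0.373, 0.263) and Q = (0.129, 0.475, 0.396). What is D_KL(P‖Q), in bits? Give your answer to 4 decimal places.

0.2594 bits

D(P‖Q) = Σ p·log₂(p/q).
  0.364·log₂(0.364/0.129) = 0.54475
  0.373·log₂(0.373/0.475) = -0.13008
  0.263·log₂(0.263/0.396) = -0.15529
D(P‖Q) = 0.2594 bits.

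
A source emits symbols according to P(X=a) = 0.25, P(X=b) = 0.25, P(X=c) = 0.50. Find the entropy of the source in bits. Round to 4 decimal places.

1.5000 bits

H(X) = −Σ p·log₂ p.
  −(0.25)·log₂(0.25) = 0.50000
  −(0.25)·log₂(0.25) = 0.50000
  −(0.50)·log₂(0.50) = 0.50000
Sum: 0.50000 + 0.50000 + 0.50000 = 1.5000 bits.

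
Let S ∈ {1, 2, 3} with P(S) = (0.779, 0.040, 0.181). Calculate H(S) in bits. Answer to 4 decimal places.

H(S) = −Σ p·log₂ p.
  −(0.779)·log₂(0.779) = 0.28068
  −(0.040)·log₂(0.040) = 0.18575
  −(0.181)·log₂(0.181) = 0.44633
Sum: 0.28068 + 0.18575 + 0.44633 = 0.9128 bits.

0.9128 bits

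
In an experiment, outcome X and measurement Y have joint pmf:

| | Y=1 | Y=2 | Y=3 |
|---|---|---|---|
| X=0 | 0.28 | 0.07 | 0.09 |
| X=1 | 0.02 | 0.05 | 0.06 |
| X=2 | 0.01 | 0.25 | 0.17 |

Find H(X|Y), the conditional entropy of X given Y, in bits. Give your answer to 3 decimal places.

1.088 bits

Marginals: p(X) = (0.4400, 0.1300, 0.4300), p(Y) = (0.3100, 0.3700, 0.3200).
H(X|Y) = Σ p(Y) · H(X|Y=·).
  Y=1: p=0.3100, H(X|Y=1) = 0.5476
  Y=2: p=0.3700, H(X|Y=2) = 1.2268
  Y=3: p=0.3200, H(X|Y=3) = 1.4523
Weighted sum = 1.088 bits.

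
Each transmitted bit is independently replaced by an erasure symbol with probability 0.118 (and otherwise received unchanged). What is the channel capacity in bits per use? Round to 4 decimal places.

Binary erasure channel: capacity C = 1 − ε.
C = 1 − 0.118 = 0.8820 bits per channel use.

0.8820 bits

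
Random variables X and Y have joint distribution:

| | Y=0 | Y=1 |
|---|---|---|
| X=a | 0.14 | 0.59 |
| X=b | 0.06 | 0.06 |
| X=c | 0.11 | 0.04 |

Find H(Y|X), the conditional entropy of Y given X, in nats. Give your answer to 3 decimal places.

Chain rule: H(Y|X) = H(X,Y) − H(X).
Marginals: p(X) = (0.7300, 0.1200, 0.1500), p(Y) = (0.3100, 0.6900).
H(X,Y) = 1.2957 nats; H(X) = 0.7687 nats.
H(Y|X) = 1.2957 − 0.7687 = 0.527 nats.

0.527 nats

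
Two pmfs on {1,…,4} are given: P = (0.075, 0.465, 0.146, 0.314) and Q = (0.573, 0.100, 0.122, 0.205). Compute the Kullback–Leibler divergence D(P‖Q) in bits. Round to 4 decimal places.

D(P‖Q) = Σ p·log₂(p/q).
  0.075·log₂(0.075/0.573) = -0.22002
  0.465·log₂(0.465/0.100) = 1.03101
  0.146·log₂(0.146/0.122) = 0.03783
  0.314·log₂(0.314/0.205) = 0.19315
D(P‖Q) = 1.0420 bits.

1.0420 bits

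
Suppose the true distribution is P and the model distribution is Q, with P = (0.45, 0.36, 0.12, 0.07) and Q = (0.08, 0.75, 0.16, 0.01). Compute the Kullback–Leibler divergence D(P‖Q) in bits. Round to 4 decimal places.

0.8868 bits

D(P‖Q) = Σ p·log₂(p/q).
  0.45·log₂(0.45/0.08) = 1.12133
  0.36·log₂(0.36/0.75) = -0.38120
  0.12·log₂(0.12/0.16) = -0.04980
  0.07·log₂(0.07/0.01) = 0.19651
D(P‖Q) = 0.8868 bits.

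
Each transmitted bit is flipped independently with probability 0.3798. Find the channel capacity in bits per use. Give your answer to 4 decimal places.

Binary symmetric channel: C = 1 − h₂(ε) where h₂ is the binary entropy function.
h₂(0.3798) = −0.3798·log₂0.3798 − 0.6202·log₂0.6202 = 0.9579.
C = 1 − 0.9579 = 0.0421 bits per channel use.

0.0421 bits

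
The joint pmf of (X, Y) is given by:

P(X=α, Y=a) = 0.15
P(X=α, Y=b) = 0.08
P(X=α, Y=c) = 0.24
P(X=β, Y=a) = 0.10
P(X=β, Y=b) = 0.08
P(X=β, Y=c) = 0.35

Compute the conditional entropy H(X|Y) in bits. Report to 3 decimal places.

0.978 bits

Chain rule: H(X|Y) = H(X,Y) − H(Y).
Marginals: p(X) = (0.4700, 0.5300), p(Y) = (0.2500, 0.1600, 0.5900).
H(X,Y) = 2.3500 bits; H(Y) = 1.3721 bits.
H(X|Y) = 2.3500 − 1.3721 = 0.978 bits.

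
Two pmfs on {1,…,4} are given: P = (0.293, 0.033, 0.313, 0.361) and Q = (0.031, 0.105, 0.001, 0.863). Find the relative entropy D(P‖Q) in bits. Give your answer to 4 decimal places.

D(P‖Q) = Σ p·log₂(p/q).
  0.293·log₂(0.293/0.031) = 0.94948
  0.033·log₂(0.033/0.105) = -0.05511
  0.313·log₂(0.313/0.001) = 2.59478
  0.361·log₂(0.361/0.863) = -0.45391
D(P‖Q) = 3.0352 bits.

3.0352 bits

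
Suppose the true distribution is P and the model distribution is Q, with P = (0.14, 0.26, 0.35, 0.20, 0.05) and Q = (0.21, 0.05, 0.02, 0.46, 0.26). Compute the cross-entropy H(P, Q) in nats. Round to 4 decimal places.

H(P,Q) = −Σ p·ln q.
  −0.14·ln(0.21) = 0.21849
  −0.26·ln(0.05) = 0.77889
  −0.35·ln(0.02) = 1.36921
  −0.20·ln(0.46) = 0.15531
  −0.05·ln(0.26) = 0.06735
H(P,Q) = 2.5892 nats.

2.5892 nats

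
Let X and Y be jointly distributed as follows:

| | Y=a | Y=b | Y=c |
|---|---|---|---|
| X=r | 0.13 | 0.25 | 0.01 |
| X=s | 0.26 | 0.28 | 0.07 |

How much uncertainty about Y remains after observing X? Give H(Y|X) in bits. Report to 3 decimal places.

1.272 bits

Marginals: p(X) = (0.3900, 0.6100), p(Y) = (0.3900, 0.5300, 0.0800).
H(Y|X) = Σ p(X) · H(Y|X=·).
  X=r: p=0.3900, H(Y|X=r) = 1.0751
  X=s: p=0.6100, H(Y|X=s) = 1.3985
Weighted sum = 1.272 bits.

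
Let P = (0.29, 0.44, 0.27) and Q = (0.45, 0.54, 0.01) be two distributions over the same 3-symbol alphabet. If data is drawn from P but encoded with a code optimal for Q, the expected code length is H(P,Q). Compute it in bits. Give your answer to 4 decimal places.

2.5191 bits

H(P,Q) = −Σ p·log₂ q.
  −0.29·log₂(0.45) = 0.33408
  −0.44·log₂(0.54) = 0.39115
  −0.27·log₂(0.01) = 1.79384
H(P,Q) = 2.5191 bits.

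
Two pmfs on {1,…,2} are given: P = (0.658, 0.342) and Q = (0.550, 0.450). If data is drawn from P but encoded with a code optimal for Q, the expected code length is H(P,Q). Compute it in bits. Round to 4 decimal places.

0.9615 bits

H(P,Q) = −Σ p·log₂ q.
  −0.658·log₂(0.550) = 0.56752
  −0.342·log₂(0.450) = 0.39399
H(P,Q) = 0.9615 bits.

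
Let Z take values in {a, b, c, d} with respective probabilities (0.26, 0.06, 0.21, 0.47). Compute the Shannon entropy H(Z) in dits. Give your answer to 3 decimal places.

H(Z) = −Σ p·log₁₀ p.
  −(0.26)·log₁₀(0.26) = 0.1521
  −(0.06)·log₁₀(0.06) = 0.0733
  −(0.21)·log₁₀(0.21) = 0.1423
  −(0.47)·log₁₀(0.47) = 0.1541
Sum: 0.1521 + 0.0733 + 0.1423 + 0.1541 = 0.522 dits.

0.522 dits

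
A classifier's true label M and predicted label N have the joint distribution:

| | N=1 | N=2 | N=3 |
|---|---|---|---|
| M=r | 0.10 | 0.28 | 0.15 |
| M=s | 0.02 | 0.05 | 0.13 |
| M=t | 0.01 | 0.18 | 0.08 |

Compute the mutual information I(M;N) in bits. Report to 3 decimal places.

Marginals: p(M) = (0.5300, 0.2000, 0.2700), p(N) = (0.1300, 0.5100, 0.3600).
I(M;N) = H(M) + H(N) − H(M,N).
H(M) = 1.4599, H(N) = 1.4087, H(M,N) = 2.7718.
I(M;N) = 1.4599 + 1.4087 − 2.7718 = 0.097 bits.

0.097 bits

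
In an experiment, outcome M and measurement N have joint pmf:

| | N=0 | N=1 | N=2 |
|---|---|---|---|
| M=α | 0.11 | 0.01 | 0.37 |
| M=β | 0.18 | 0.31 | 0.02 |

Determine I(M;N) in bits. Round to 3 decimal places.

0.544 bits

Marginals: p(M) = (0.4900, 0.5100), p(N) = (0.2900, 0.3200, 0.3900).
I(M;N) = Σ p(x,y)·log₂[p(x,y)/(p(x)p(y))].
  (α,0): 0.11·log₂(0.7741) = -0.0406
  (α,1): 0.01·log₂(0.0638) = -0.0397
  (α,2): 0.37·log₂(1.9362) = 0.3527
  (β,0): 0.18·log₂(1.2170) = 0.0510
  (β,1): 0.31·log₂(1.8995) = 0.2869
  (β,2): 0.02·log₂(0.1006) = -0.0663
Sum = 0.544 bits.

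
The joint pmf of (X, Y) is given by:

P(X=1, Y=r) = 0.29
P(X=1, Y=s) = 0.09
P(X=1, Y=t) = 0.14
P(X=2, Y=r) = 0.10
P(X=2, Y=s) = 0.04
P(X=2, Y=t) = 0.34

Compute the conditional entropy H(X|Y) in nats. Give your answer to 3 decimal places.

0.592 nats

Marginals: p(X) = (0.5200, 0.4800), p(Y) = (0.3900, 0.1300, 0.4800).
H(X|Y) = Σ p(Y) · H(X|Y=·).
  Y=r: p=0.3900, H(X|Y=r) = 0.5693
  Y=s: p=0.1300, H(X|Y=s) = 0.6172
  Y=t: p=0.4800, H(X|Y=t) = 0.6036
Weighted sum = 0.592 nats.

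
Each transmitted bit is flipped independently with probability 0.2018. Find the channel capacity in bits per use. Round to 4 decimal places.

Binary symmetric channel: C = 1 − h₂(ε) where h₂ is the binary entropy function.
h₂(0.2018) = −0.2018·log₂0.2018 − 0.7982·log₂0.7982 = 0.7255.
C = 1 − 0.7255 = 0.2745 bits per channel use.

0.2745 bits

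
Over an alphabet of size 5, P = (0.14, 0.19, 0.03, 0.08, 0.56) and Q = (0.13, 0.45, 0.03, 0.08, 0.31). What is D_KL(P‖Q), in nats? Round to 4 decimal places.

0.1777 nats

D(P‖Q) = Σ p·ln(p/q).
  0.14·ln(0.14/0.13) = 0.01038
  0.19·ln(0.19/0.45) = -0.16382
  0.03·ln(0.03/0.03) = 0.00000
  0.08·ln(0.08/0.08) = 0.00000
  0.56·ln(0.56/0.31) = 0.33116
D(P‖Q) = 0.1777 nats.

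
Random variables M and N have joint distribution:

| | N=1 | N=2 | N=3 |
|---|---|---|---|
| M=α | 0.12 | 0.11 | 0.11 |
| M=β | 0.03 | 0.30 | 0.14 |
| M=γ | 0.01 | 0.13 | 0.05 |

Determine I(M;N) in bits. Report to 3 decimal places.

0.118 bits

Marginals: p(M) = (0.3400, 0.4700, 0.1900), p(N) = (0.1600, 0.5400, 0.3000).
I(M;N) = Σ p(x,y)·log₂[p(x,y)/(p(x)p(y))].
  (α,1): 0.12·log₂(2.2059) = 0.1370
  (α,2): 0.11·log₂(0.5991) = -0.0813
  (α,3): 0.11·log₂(1.0784) = 0.0120
  (β,1): 0.03·log₂(0.3989) = -0.0398
  (β,2): 0.30·log₂(1.1820) = 0.0724
  (β,3): 0.14·log₂(0.9929) = -0.0014
  (γ,1): 0.01·log₂(0.3289) = -0.0160
  (γ,2): 0.13·log₂(1.2671) = 0.0444
  (γ,3): 0.05·log₂(0.8772) = -0.0095
Sum = 0.118 bits.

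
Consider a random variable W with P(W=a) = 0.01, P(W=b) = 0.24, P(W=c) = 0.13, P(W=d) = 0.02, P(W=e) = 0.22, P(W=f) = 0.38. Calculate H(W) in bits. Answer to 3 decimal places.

H(W) = −Σ p·log₂ p.
  −(0.01)·log₂(0.01) = 0.0664
  −(0.24)·log₂(0.24) = 0.4941
  −(0.13)·log₂(0.13) = 0.3826
  −(0.02)·log₂(0.02) = 0.1129
  −(0.22)·log₂(0.22) = 0.4806
  −(0.38)·log₂(0.38) = 0.5305
Sum: 0.0664 + 0.4941 + 0.3826 + 0.1129 + 0.4806 + 0.5305 = 2.067 bits.

2.067 bits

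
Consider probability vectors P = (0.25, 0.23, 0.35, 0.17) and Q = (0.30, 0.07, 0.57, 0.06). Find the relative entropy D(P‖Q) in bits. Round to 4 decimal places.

D(P‖Q) = Σ p·log₂(p/q).
  0.25·log₂(0.25/0.30) = -0.06576
  0.23·log₂(0.23/0.07) = 0.39473
  0.35·log₂(0.35/0.57) = -0.24626
  0.17·log₂(0.17/0.06) = 0.25543
D(P‖Q) = 0.3381 bits.

0.3381 bits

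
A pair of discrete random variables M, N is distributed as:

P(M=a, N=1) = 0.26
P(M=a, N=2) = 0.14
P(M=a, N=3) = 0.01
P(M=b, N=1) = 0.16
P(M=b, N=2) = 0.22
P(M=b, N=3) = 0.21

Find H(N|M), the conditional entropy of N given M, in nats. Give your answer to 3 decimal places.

Chain rule: H(N|M) = H(M,N) − H(M).
Marginals: p(M) = (0.4100, 0.5900), p(N) = (0.4200, 0.3600, 0.2200).
H(M,N) = 1.6256 nats; H(M) = 0.6769 nats.
H(N|M) = 1.6256 − 0.6769 = 0.949 nats.

0.949 nats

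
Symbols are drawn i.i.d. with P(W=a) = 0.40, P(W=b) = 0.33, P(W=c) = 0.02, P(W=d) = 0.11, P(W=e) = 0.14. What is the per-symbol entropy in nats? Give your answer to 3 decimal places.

1.329 nats

H(W) = −Σ p·ln p.
  −(0.40)·ln(0.40) = 0.3665
  −(0.33)·ln(0.33) = 0.3659
  −(0.02)·ln(0.02) = 0.0782
  −(0.11)·ln(0.11) = 0.2428
  −(0.14)·ln(0.14) = 0.2753
Sum: 0.3665 + 0.3659 + 0.0782 + 0.2428 + 0.2753 = 1.329 nats.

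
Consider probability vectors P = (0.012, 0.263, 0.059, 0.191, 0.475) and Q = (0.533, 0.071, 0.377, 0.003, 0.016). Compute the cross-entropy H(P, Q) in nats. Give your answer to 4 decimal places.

3.8345 nats

H(P,Q) = −Σ p·ln q.
  −0.012·ln(0.533) = 0.00755
  −0.263·ln(0.071) = 0.69565
  −0.059·ln(0.377) = 0.05756
  −0.191·ln(0.003) = 1.10955
  −0.475·ln(0.016) = 1.96420
H(P,Q) = 3.8345 nats.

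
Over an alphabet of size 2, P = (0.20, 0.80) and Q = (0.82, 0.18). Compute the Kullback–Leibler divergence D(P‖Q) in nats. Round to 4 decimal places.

0.9111 nats

D(P‖Q) = Σ p·ln(p/q).
  0.20·ln(0.20/0.82) = -0.28220
  0.80·ln(0.80/0.18) = 1.19332
D(P‖Q) = 0.9111 nats.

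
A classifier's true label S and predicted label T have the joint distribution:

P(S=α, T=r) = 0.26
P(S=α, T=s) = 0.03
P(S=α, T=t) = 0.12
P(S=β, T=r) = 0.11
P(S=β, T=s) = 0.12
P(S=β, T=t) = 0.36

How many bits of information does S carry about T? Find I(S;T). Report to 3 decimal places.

0.154 bits

Marginals: p(S) = (0.4100, 0.5900), p(T) = (0.3700, 0.1500, 0.4800).
I(S;T) = H(S) + H(T) − H(S,T).
H(S) = 0.9765, H(T) = 1.4495, H(S,T) = 2.2721.
I(S;T) = 0.9765 + 1.4495 − 2.2721 = 0.154 bits.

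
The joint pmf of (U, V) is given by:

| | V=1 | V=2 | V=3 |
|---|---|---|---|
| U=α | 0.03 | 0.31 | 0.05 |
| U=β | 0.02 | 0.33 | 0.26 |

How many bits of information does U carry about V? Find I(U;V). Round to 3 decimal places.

0.079 bits

Marginals: p(U) = (0.3900, 0.6100), p(V) = (0.0500, 0.6400, 0.3100).
I(U;V) = H(U) + H(V) − H(U,V).
H(U) = 0.9648, H(V) = 1.1520, H(U,V) = 2.0376.
I(U;V) = 0.9648 + 1.1520 − 2.0376 = 0.079 bits.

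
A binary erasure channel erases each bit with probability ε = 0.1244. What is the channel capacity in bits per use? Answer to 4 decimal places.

0.8756 bits

Binary erasure channel: capacity C = 1 − ε.
C = 1 − 0.1244 = 0.8756 bits per channel use.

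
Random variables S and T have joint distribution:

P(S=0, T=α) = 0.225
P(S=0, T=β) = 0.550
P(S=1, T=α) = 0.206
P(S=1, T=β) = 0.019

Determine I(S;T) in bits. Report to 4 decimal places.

0.2187 bits

Marginals: p(S) = (0.7750, 0.2250), p(T) = (0.4310, 0.5690).
I(S;T) = Σ p(x,y)·log₂[p(x,y)/(p(x)p(y))].
  (0,α): 0.225·log₂(0.6736) = -0.12826
  (0,β): 0.550·log₂(1.2472) = 0.17530
  (1,α): 0.206·log₂(2.1243) = 0.22391
  (1,β): 0.019·log₂(0.1484) = -0.05229
Sum = 0.2187 bits.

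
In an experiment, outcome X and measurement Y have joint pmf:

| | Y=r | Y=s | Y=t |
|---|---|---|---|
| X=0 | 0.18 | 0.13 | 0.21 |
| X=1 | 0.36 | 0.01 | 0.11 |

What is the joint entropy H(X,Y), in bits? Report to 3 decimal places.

2.248 bits

H(X,Y) = −Σ p(x,y)·log₂ p(x,y) over all 6 cells.
  cell (0,r): −0.18·log₂0.18 = 0.4453
  cell (0,s): −0.13·log₂0.13 = 0.3826
  cell (0,t): −0.21·log₂0.21 = 0.4728
  cell (1,r): −0.36·log₂0.36 = 0.5306
  cell (1,s): −0.01·log₂0.01 = 0.0664
  cell (1,t): −0.11·log₂0.11 = 0.3503
Sum = 2.248 bits.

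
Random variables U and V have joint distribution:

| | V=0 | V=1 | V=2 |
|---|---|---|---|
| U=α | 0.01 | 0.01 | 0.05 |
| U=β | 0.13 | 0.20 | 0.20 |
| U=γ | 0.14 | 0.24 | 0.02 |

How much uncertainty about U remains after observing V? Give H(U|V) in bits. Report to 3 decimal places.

Chain rule: H(U|V) = H(U,V) − H(V).
Marginals: p(U) = (0.0700, 0.5300, 0.4000), p(V) = (0.2800, 0.4500, 0.2700).
H(U,V) = 2.6645 bits; H(V) = 1.5426 bits.
H(U|V) = 2.6645 − 1.5426 = 1.122 bits.

1.122 bits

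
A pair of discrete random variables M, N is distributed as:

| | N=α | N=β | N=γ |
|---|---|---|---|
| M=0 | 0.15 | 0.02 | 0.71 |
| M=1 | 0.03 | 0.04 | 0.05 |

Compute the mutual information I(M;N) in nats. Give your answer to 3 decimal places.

Marginals: p(M) = (0.8800, 0.1200), p(N) = (0.1800, 0.0600, 0.7600).
I(M;N) = Σ p(x,y)·ln[p(x,y)/(p(x)p(y))].
  (0,α): 0.15·ln(0.9470) = -0.0082
  (0,β): 0.02·ln(0.3788) = -0.0194
  (0,γ): 0.71·ln(1.0616) = 0.0424
  (1,α): 0.03·ln(1.3889) = 0.0099
  (1,β): 0.04·ln(5.5556) = 0.0686
  (1,γ): 0.05·ln(0.5482) = -0.0301
Sum = 0.063 nats.

0.063 nats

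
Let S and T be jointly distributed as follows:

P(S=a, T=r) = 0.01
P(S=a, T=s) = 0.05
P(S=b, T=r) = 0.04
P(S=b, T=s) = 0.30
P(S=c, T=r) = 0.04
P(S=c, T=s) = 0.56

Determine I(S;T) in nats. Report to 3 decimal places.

0.005 nats

Marginals: p(S) = (0.0600, 0.3400, 0.6000), p(T) = (0.0900, 0.9100).
I(S;T) = Σ p(x,y)·ln[p(x,y)/(p(x)p(y))].
  (a,r): 0.01·ln(1.8519) = 0.0062
  (a,s): 0.05·ln(0.9158) = -0.0044
  (b,r): 0.04·ln(1.3072) = 0.0107
  (b,s): 0.30·ln(0.9696) = -0.0093
  (c,r): 0.04·ln(0.7407) = -0.0120
  (c,s): 0.56·ln(1.0256) = 0.0142
Sum = 0.005 nats.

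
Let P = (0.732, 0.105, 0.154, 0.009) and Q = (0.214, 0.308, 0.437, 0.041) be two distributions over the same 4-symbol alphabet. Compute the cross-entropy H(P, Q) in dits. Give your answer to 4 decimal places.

H(P,Q) = −Σ p·log₁₀ q.
  −0.732·log₁₀(0.214) = 0.49014
  −0.105·log₁₀(0.308) = 0.05370
  −0.154·log₁₀(0.437) = 0.05537
  −0.009·log₁₀(0.041) = 0.01248
H(P,Q) = 0.6117 dits.

0.6117 dits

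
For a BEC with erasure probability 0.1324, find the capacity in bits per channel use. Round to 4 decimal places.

Binary erasure channel: capacity C = 1 − ε.
C = 1 − 0.1324 = 0.8676 bits per channel use.

0.8676 bits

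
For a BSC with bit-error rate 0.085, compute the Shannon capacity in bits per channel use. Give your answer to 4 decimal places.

0.5804 bits

Binary symmetric channel: C = 1 − h₂(ε) where h₂ is the binary entropy function.
h₂(0.085) = −0.085·log₂0.085 − 0.915·log₂0.915 = 0.4196.
C = 1 − 0.4196 = 0.5804 bits per channel use.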